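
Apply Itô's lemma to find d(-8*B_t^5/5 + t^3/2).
d(-8*B_t^5/5 + t^3/2) = (-16*B_t^3 + 3*t^2/2) dt + (-8*B_t^4) dB_t

Itô's formula for f(t, x): d f(t, B_t) = (f_t + (1/2) f_xx) dt + f_x dB_t. Compute partials of f(t, x) = t^3/2 - 8*x^5/5:
  f_t(t,x)  = 3*t^2/2
  f_x(t,x)  = -8*x^4
  f_xx(t,x) = -32*x^3
Assemble drift = f_t + (1/2) f_xx = 3*t^2/2 - 16*x^3 and diffusion = f_x = -8*x^4. Substituting x = B_t:
  d(-8*B_t^5/5 + t^3/2) = (-16*B_t^3 + 3*t^2/2) dt + (-8*B_t^4) dB_t.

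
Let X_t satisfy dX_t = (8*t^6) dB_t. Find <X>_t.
<X>_t = 64*t^13/13

For an Itô process dX_t = a(t) dt + b(t) dB_t, the quadratic variation is <X>_t = int_0^t b(s)^2 ds (the drift term does not contribute). Here b(s) = 8*s^6, so
  b(s)^2 = 64*s^12.
Integrating from 0 to t:
  <X>_t = int_0^t (64*s^12) ds = 64*t^13/13.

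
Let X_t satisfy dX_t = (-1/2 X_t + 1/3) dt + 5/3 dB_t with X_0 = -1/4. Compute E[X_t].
E[X_t] = 2/3 - 11*exp(-t/2)/12

Taking expectations and using E[dB_t] = 0, the mean m(t) = E[X_t] satisfies the ODE m'(t) = a m(t) + b with m(0) = x_0. With a = -1/2, b = 1/3, x_0 = -1/4, the solution is
  m(t) = x_0 * exp(a t) + (b/a) * (exp(a t) - 1)
       = (-1/4) * exp((-1/2) t) + ((1/3)/(-1/2)) * (exp((-1/2) t) - 1)
       = 2/3 - 11*exp(-t/2)/12.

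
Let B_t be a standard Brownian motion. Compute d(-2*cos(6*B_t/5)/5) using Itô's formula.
d(-2*cos(6*B_t/5)/5) = (36*cos(6*B_t/5)/125) dt + (12*sin(6*B_t/5)/25) dB_t

Itô's formula for f(B_t) gives d f(B_t) = f'(B_t) dB_t + (1/2) f''(B_t) dt. Compute derivatives of f(x) = -2*cos(6*x/5)/5:
  f'(x)  = 12*sin(6*x/5)/25
  f''(x) = 72*cos(6*x/5)/125
Substitute x = B_t and multiply the f'' term by 1/2:
  drift     = (1/2) * (72*cos(6*x/5)/125) evaluated at B_t = 36*cos(6*B_t/5)/125
  diffusion = (12*sin(6*x/5)/25) evaluated at B_t = 12*sin(6*B_t/5)/25
Therefore d(-2*cos(6*B_t/5)/5) = (36*cos(6*B_t/5)/125) dt + (12*sin(6*B_t/5)/25) dB_t.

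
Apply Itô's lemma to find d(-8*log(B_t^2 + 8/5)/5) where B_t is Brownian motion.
d(-8*log(B_t^2 + 8/5)/5) = (8*(5*B_t^2 - 8)/(5*B_t^2 + 8)^2) dt + (-16*B_t/(5*B_t^2 + 8)) dB_t

Itô's formula for f(B_t) gives d f(B_t) = f'(B_t) dB_t + (1/2) f''(B_t) dt. Compute derivatives of f(x) = -8*log(x^2 + 8/5)/5:
  f'(x)  = -16*x/(5*x^2 + 8)
  f''(x) = 16*(5*x^2 - 8)/(5*x^2 + 8)^2
Substitute x = B_t and multiply the f'' term by 1/2:
  drift     = (1/2) * (16*(5*x^2 - 8)/(5*x^2 + 8)^2) evaluated at B_t = 8*(5*B_t^2 - 8)/(5*B_t^2 + 8)^2
  diffusion = (-16*x/(5*x^2 + 8)) evaluated at B_t = -16*B_t/(5*B_t^2 + 8)
Therefore d(-8*log(B_t^2 + 8/5)/5) = (8*(5*B_t^2 - 8)/(5*B_t^2 + 8)^2) dt + (-16*B_t/(5*B_t^2 + 8)) dB_t.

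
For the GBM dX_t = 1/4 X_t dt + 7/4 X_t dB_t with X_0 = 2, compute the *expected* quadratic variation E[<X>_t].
E[<X>_t] = 196*exp(57*t/16)/57 - 196/57

<X>_t = int_0^t ((7/4) * X_s)^2 ds. Taking expectation inside the integral: E[<X>_t] = (7/4)^2 * int_0^t E[X_s^2] ds. For GBM, E[X_s^2] = x_0^2 * exp((2 mu + sigma^2) s). Integrating:
  E[<X>_t] = (7/4)^2 * 2^2 * (exp((2*(1/4) + (7/4)^2) t) - 1) / (2*(1/4) + (7/4)^2)
           = (7/4)^2 * 2^2 * (exp((57/16) t) - 1) / (57/16) = 196*exp(57*t/16)/57 - 196/57.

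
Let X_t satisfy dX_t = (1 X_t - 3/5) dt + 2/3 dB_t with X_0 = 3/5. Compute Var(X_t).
Var(X_t) = 2*exp(2*t)/9 - 2/9

The variance V(t) = Var(X_t) satisfies V'(t) = 2 a V(t) + c^2 with V(0) = 0 (drift coefficient is linear in X, diffusion is constant). With a = 1, c = 2/3, the solution is
  V(t) = (c^2 / (2 a)) * (exp(2 a t) - 1)
       = ((2/3)^2 / (2*1)) * (exp(2 t) - 1)
       = 2*exp(2*t)/9 - 2/9.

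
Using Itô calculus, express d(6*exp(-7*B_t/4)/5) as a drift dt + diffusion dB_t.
d(6*exp(-7*B_t/4)/5) = (147*exp(-7*B_t/4)/80) dt + (-21*exp(-7*B_t/4)/10) dB_t

Itô's formula for f(B_t) gives d f(B_t) = f'(B_t) dB_t + (1/2) f''(B_t) dt. Compute derivatives of f(x) = 6*exp(-7*x/4)/5:
  f'(x)  = -21*exp(-7*x/4)/10
  f''(x) = 147*exp(-7*x/4)/40
Substitute x = B_t and multiply the f'' term by 1/2:
  drift     = (1/2) * (147*exp(-7*x/4)/40) evaluated at B_t = 147*exp(-7*B_t/4)/80
  diffusion = (-21*exp(-7*x/4)/10) evaluated at B_t = -21*exp(-7*B_t/4)/10
Therefore d(6*exp(-7*B_t/4)/5) = (147*exp(-7*B_t/4)/80) dt + (-21*exp(-7*B_t/4)/10) dB_t.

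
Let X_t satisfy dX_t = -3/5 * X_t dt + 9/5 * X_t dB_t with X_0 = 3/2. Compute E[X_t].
E[X_t] = 3*exp(-3*t/5)/2

For GBM dX = mu X dt + sigma X dB with X_0 = x_0, apply Itô to Y = log X: dY = (mu - sigma^2/2) dt + sigma dB, so Y_t = log(x_0) + (mu - sigma^2/2) t + sigma B_t and hence X_t = x_0 * exp((mu - sigma^2/2) t + sigma B_t).
With mu = -3/5, sigma = 9/5, x_0 = 3/2, this gives:
  X_t = 3/2 * exp((-111/50) * t + (9/5) * B_t).
Since sigma*B_t ~ Normal(0, sigma^2 t), E[exp(sigma*B_t)] = exp(sigma^2 t / 2); so E[X_t] = x_0 * exp((mu - sigma^2/2) t) * exp(sigma^2 t / 2) = x_0 * exp(mu t) = 3*exp(-3*t/5)/2.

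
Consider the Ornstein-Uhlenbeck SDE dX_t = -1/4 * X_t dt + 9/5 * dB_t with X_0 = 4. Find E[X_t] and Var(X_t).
E[X_t] = 4*exp(-t/4); Var(X_t) = 162/25 - 162*exp(-t/2)/25

The OU SDE dX = -theta X dt + sigma dB admits the integrating factor exp(theta t): d(exp(theta t) X_t) = sigma exp(theta t) dB_t. Integrating from 0 to t:
  X_t = x_0 * exp(-theta t) + sigma * int_0^t exp(-theta (t-s)) dB_s.
The Itô integral has mean 0 and (by the Itô isometry) variance sigma^2 * int_0^t exp(-2 theta (t - s)) ds = sigma^2 * (1 - exp(-2 theta t)) / (2 theta).
With theta = 1/4, sigma = 9/5, x_0 = 4:
  E[X_t] = 4 * exp(-1/4 t) = 4*exp(-t/4)
  Var(X_t) = (9/5)^2 * (1 - exp(-2*1/4 t)) / (2 * 1/4) = 162/25 - 162*exp(-t/2)/25.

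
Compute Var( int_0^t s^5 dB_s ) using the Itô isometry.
Var = t^11/11

The Itô integral of a deterministic integrand f(s) has mean 0 because each increment f(s) * (B_{s+ds} - B_s) has mean 0. By the Itô isometry:
  Var( int_0^t f(s) dB_s ) = E[ (int_0^t f(s) dB_s)^2 ] = int_0^t f(s)^2 ds.
Here f(s) = s^5, so f(s)^2 = s^10. Integrate:
  int_0^t (s^10) ds = t^11/11.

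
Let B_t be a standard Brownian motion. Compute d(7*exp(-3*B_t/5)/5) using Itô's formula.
d(7*exp(-3*B_t/5)/5) = (63*exp(-3*B_t/5)/250) dt + (-21*exp(-3*B_t/5)/25) dB_t

Itô's formula for f(B_t) gives d f(B_t) = f'(B_t) dB_t + (1/2) f''(B_t) dt. Compute derivatives of f(x) = 7*exp(-3*x/5)/5:
  f'(x)  = -21*exp(-3*x/5)/25
  f''(x) = 63*exp(-3*x/5)/125
Substitute x = B_t and multiply the f'' term by 1/2:
  drift     = (1/2) * (63*exp(-3*x/5)/125) evaluated at B_t = 63*exp(-3*B_t/5)/250
  diffusion = (-21*exp(-3*x/5)/25) evaluated at B_t = -21*exp(-3*B_t/5)/25
Therefore d(7*exp(-3*B_t/5)/5) = (63*exp(-3*B_t/5)/250) dt + (-21*exp(-3*B_t/5)/25) dB_t.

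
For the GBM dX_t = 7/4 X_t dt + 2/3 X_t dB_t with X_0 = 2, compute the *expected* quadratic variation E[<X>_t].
E[<X>_t] = 32*exp(71*t/18)/71 - 32/71

<X>_t = int_0^t ((2/3) * X_s)^2 ds. Taking expectation inside the integral: E[<X>_t] = (2/3)^2 * int_0^t E[X_s^2] ds. For GBM, E[X_s^2] = x_0^2 * exp((2 mu + sigma^2) s). Integrating:
  E[<X>_t] = (2/3)^2 * 2^2 * (exp((2*(7/4) + (2/3)^2) t) - 1) / (2*(7/4) + (2/3)^2)
           = (2/3)^2 * 2^2 * (exp((71/18) t) - 1) / (71/18) = 32*exp(71*t/18)/71 - 32/71.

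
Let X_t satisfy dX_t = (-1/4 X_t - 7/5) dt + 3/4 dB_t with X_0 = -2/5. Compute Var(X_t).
Var(X_t) = 9/8 - 9*exp(-t/2)/8

The variance V(t) = Var(X_t) satisfies V'(t) = 2 a V(t) + c^2 with V(0) = 0 (drift coefficient is linear in X, diffusion is constant). With a = -1/4, c = 3/4, the solution is
  V(t) = (c^2 / (2 a)) * (exp(2 a t) - 1)
       = ((3/4)^2 / (2*(-1/4))) * (exp((-1/2) t) - 1)
       = 9/8 - 9*exp(-t/2)/8.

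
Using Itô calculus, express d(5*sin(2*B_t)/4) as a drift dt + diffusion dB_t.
d(5*sin(2*B_t)/4) = (-5*sin(2*B_t)/2) dt + (5*cos(2*B_t)/2) dB_t

Itô's formula for f(B_t) gives d f(B_t) = f'(B_t) dB_t + (1/2) f''(B_t) dt. Compute derivatives of f(x) = 5*sin(2*x)/4:
  f'(x)  = 5*cos(2*x)/2
  f''(x) = -5*sin(2*x)
Substitute x = B_t and multiply the f'' term by 1/2:
  drift     = (1/2) * (-5*sin(2*x)) evaluated at B_t = -5*sin(2*B_t)/2
  diffusion = (5*cos(2*x)/2) evaluated at B_t = 5*cos(2*B_t)/2
Therefore d(5*sin(2*B_t)/4) = (-5*sin(2*B_t)/2) dt + (5*cos(2*B_t)/2) dB_t.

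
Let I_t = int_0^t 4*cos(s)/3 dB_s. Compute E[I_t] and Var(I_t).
E[I_t] = 0; Var(I_t) = 8*t/9 + 4*sin(2*t)/9

The Itô integral of a deterministic integrand f(s) has mean 0 because each increment f(s) * (B_{s+ds} - B_s) has mean 0. By the Itô isometry:
  Var( int_0^t f(s) dB_s ) = E[ (int_0^t f(s) dB_s)^2 ] = int_0^t f(s)^2 ds.
Here f(s) = 4*cos(s)/3, so f(s)^2 = 16*cos(s)^2/9. Integrate:
  int_0^t (16*cos(s)^2/9) ds = 8*t/9 + 4*sin(2*t)/9.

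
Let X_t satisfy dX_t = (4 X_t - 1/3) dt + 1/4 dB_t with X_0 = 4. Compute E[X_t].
E[X_t] = 47*exp(4*t)/12 + 1/12

Taking expectations and using E[dB_t] = 0, the mean m(t) = E[X_t] satisfies the ODE m'(t) = a m(t) + b with m(0) = x_0. With a = 4, b = -1/3, x_0 = 4, the solution is
  m(t) = x_0 * exp(a t) + (b/a) * (exp(a t) - 1)
       = 4 * exp(4 t) + ((-1/3)/4) * (exp(4 t) - 1)
       = 47*exp(4*t)/12 + 1/12.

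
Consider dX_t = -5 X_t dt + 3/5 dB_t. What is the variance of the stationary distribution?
lim Var(X_t) = 9/250

The OU SDE dX = -theta X dt + sigma dB admits the integrating factor exp(theta t): d(exp(theta t) X_t) = sigma exp(theta t) dB_t. Integrating from 0 to t gives X_t = x_0 * exp(-theta t) + sigma * int_0^t exp(-theta (t-s)) dB_s for any initial x_0. The Itô integral has variance (by the Itô isometry) sigma^2 * int_0^t exp(-2 theta (t - s)) ds = sigma^2 * (1 - exp(-2 theta t)) / (2 theta), independent of x_0.
With theta = 5, sigma = 3/5:
  Var(X_t) = (3/5)^2 * (1 - exp(-2*5 t)) / (2 * 5) = 9/250 - 9*exp(-10*t)/250.
As t -> infinity, exp(-2*5 t) -> 0, so the stationary variance is sigma^2 / (2 theta) = 9/250.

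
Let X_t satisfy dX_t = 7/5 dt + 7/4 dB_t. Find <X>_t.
<X>_t = 49*t/16

For an Itô process dX_t = a(t) dt + b(t) dB_t, the quadratic variation is <X>_t = int_0^t b(s)^2 ds (the drift term does not contribute). Here b(s) = 7/4, so
  b(s)^2 = 49/16.
Integrating from 0 to t:
  <X>_t = int_0^t (49/16) ds = 49*t/16.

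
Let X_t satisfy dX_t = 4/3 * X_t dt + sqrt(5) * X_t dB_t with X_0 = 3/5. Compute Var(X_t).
Var(X_t) = 9*(exp(5*t) - 1)*exp(8*t/3)/25

For GBM dX = mu X dt + sigma X dB with X_0 = x_0, apply Itô to Y = log X: dY = (mu - sigma^2/2) dt + sigma dB, so Y_t = log(x_0) + (mu - sigma^2/2) t + sigma B_t and hence X_t = x_0 * exp((mu - sigma^2/2) t + sigma B_t).
With mu = 4/3, sigma = sqrt(5), x_0 = 3/5, this gives:
  X_t = 3/5 * exp((-7/6) * t + (sqrt(5)) * B_t).
Since sigma*B_t ~ Normal(0, sigma^2 t), E[exp(sigma*B_t)] = exp(sigma^2 t / 2); so E[X_t] = x_0 * exp((mu - sigma^2/2) t) * exp(sigma^2 t / 2) = x_0 * exp(mu t) = 3*exp(4*t/3)/5.
Var(X_t) = E[X_t^2] - (E[X_t])^2 = x_0^2 * exp(2 mu t) * (exp(sigma^2 t) - 1) = 9*(exp(5*t) - 1)*exp(8*t/3)/25.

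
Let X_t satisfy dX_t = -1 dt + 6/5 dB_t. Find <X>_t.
<X>_t = 36*t/25

For an Itô process dX_t = a(t) dt + b(t) dB_t, the quadratic variation is <X>_t = int_0^t b(s)^2 ds (the drift term does not contribute). Here b(s) = 6/5, so
  b(s)^2 = 36/25.
Integrating from 0 to t:
  <X>_t = int_0^t (36/25) ds = 36*t/25.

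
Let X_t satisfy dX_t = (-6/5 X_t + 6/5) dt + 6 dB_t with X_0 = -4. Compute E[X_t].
E[X_t] = 1 - 5*exp(-6*t/5)

Taking expectations and using E[dB_t] = 0, the mean m(t) = E[X_t] satisfies the ODE m'(t) = a m(t) + b with m(0) = x_0. With a = -6/5, b = 6/5, x_0 = -4, the solution is
  m(t) = x_0 * exp(a t) + (b/a) * (exp(a t) - 1)
       = (-4) * exp((-6/5) t) + ((6/5)/(-6/5)) * (exp((-6/5) t) - 1)
       = 1 - 5*exp(-6*t/5).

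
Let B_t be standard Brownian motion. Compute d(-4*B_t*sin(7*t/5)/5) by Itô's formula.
d(-4*B_t*sin(7*t/5)/5) = (-28*B_t*cos(7*t/5)/25) dt + (-4*sin(7*t/5)/5) dB_t

Itô's formula for f(t, x): d f(t, B_t) = (f_t + (1/2) f_xx) dt + f_x dB_t. Compute partials of f(t, x) = -4*x*sin(7*t/5)/5:
  f_t(t,x)  = -28*x*cos(7*t/5)/25
  f_x(t,x)  = -4*sin(7*t/5)/5
  f_xx(t,x) = 0
Assemble drift = f_t + (1/2) f_xx = -28*x*cos(7*t/5)/25 and diffusion = f_x = -4*sin(7*t/5)/5. Substituting x = B_t:
  d(-4*B_t*sin(7*t/5)/5) = (-28*B_t*cos(7*t/5)/25) dt + (-4*sin(7*t/5)/5) dB_t.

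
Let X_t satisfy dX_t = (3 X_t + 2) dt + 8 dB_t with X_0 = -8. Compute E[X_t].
E[X_t] = -22*exp(3*t)/3 - 2/3

Taking expectations and using E[dB_t] = 0, the mean m(t) = E[X_t] satisfies the ODE m'(t) = a m(t) + b with m(0) = x_0. With a = 3, b = 2, x_0 = -8, the solution is
  m(t) = x_0 * exp(a t) + (b/a) * (exp(a t) - 1)
       = (-8) * exp(3 t) + (2/3) * (exp(3 t) - 1)
       = -22*exp(3*t)/3 - 2/3.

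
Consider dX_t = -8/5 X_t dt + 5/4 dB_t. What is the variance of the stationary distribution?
lim Var(X_t) = 125/256

The OU SDE dX = -theta X dt + sigma dB admits the integrating factor exp(theta t): d(exp(theta t) X_t) = sigma exp(theta t) dB_t. Integrating from 0 to t gives X_t = x_0 * exp(-theta t) + sigma * int_0^t exp(-theta (t-s)) dB_s for any initial x_0. The Itô integral has variance (by the Itô isometry) sigma^2 * int_0^t exp(-2 theta (t - s)) ds = sigma^2 * (1 - exp(-2 theta t)) / (2 theta), independent of x_0.
With theta = 8/5, sigma = 5/4:
  Var(X_t) = (5/4)^2 * (1 - exp(-2*8/5 t)) / (2 * 8/5) = 125/256 - 125*exp(-16*t/5)/256.
As t -> infinity, exp(-2*8/5 t) -> 0, so the stationary variance is sigma^2 / (2 theta) = 125/256.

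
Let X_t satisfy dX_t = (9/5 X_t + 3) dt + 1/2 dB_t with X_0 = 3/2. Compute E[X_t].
E[X_t] = 19*exp(9*t/5)/6 - 5/3

Taking expectations and using E[dB_t] = 0, the mean m(t) = E[X_t] satisfies the ODE m'(t) = a m(t) + b with m(0) = x_0. With a = 9/5, b = 3, x_0 = 3/2, the solution is
  m(t) = x_0 * exp(a t) + (b/a) * (exp(a t) - 1)
       = (3/2) * exp((9/5) t) + (3/(9/5)) * (exp((9/5) t) - 1)
       = 19*exp(9*t/5)/6 - 5/3.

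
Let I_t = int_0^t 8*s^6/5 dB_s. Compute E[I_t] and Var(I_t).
E[I_t] = 0; Var(I_t) = 64*t^13/325

The Itô integral of a deterministic integrand f(s) has mean 0 because each increment f(s) * (B_{s+ds} - B_s) has mean 0. By the Itô isometry:
  Var( int_0^t f(s) dB_s ) = E[ (int_0^t f(s) dB_s)^2 ] = int_0^t f(s)^2 ds.
Here f(s) = 8*s^6/5, so f(s)^2 = 64*s^12/25. Integrate:
  int_0^t (64*s^12/25) ds = 64*t^13/325.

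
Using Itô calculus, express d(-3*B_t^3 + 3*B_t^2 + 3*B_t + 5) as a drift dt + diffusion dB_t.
d(-3*B_t^3 + 3*B_t^2 + 3*B_t + 5) = (3 - 9*B_t) dt + (-9*B_t^2 + 6*B_t + 3) dB_t

Itô's formula for f(B_t) gives d f(B_t) = f'(B_t) dB_t + (1/2) f''(B_t) dt. Compute derivatives of f(x) = -3*x^3 + 3*x^2 + 3*x + 5:
  f'(x)  = -9*x^2 + 6*x + 3
  f''(x) = 6 - 18*x
Substitute x = B_t and multiply the f'' term by 1/2:
  drift     = (1/2) * (6 - 18*x) evaluated at B_t = 3 - 9*B_t
  diffusion = (-9*x^2 + 6*x + 3) evaluated at B_t = -9*B_t^2 + 6*B_t + 3
Therefore d(-3*B_t^3 + 3*B_t^2 + 3*B_t + 5) = (3 - 9*B_t) dt + (-9*B_t^2 + 6*B_t + 3) dB_t.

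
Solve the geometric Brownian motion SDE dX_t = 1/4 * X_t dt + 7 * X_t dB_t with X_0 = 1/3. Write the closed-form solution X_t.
X_t = 1/3 * exp((-97/4) * t + (7) * B_t)

For GBM dX = mu X dt + sigma X dB with X_0 = x_0, apply Itô to Y = log X: dY = (mu - sigma^2/2) dt + sigma dB, so Y_t = log(x_0) + (mu - sigma^2/2) t + sigma B_t and hence X_t = x_0 * exp((mu - sigma^2/2) t + sigma B_t).
With mu = 1/4, sigma = 7, x_0 = 1/3, this gives:
  X_t = 1/3 * exp((-97/4) * t + (7) * B_t).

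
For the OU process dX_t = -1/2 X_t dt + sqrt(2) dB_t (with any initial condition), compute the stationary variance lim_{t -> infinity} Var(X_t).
lim Var(X_t) = 2

The OU SDE dX = -theta X dt + sigma dB admits the integrating factor exp(theta t): d(exp(theta t) X_t) = sigma exp(theta t) dB_t. Integrating from 0 to t gives X_t = x_0 * exp(-theta t) + sigma * int_0^t exp(-theta (t-s)) dB_s for any initial x_0. The Itô integral has variance (by the Itô isometry) sigma^2 * int_0^t exp(-2 theta (t - s)) ds = sigma^2 * (1 - exp(-2 theta t)) / (2 theta), independent of x_0.
With theta = 1/2, sigma = sqrt(2):
  Var(X_t) = (sqrt(2))^2 * (1 - exp(-2*1/2 t)) / (2 * 1/2) = 2 - 2*exp(-t).
As t -> infinity, exp(-2*1/2 t) -> 0, so the stationary variance is sigma^2 / (2 theta) = 2.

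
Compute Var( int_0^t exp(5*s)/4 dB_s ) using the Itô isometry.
Var = exp(10*t)/160 - 1/160

The Itô integral of a deterministic integrand f(s) has mean 0 because each increment f(s) * (B_{s+ds} - B_s) has mean 0. By the Itô isometry:
  Var( int_0^t f(s) dB_s ) = E[ (int_0^t f(s) dB_s)^2 ] = int_0^t f(s)^2 ds.
Here f(s) = exp(5*s)/4, so f(s)^2 = exp(10*s)/16. Integrate:
  int_0^t (exp(10*s)/16) ds = exp(10*t)/160 - 1/160.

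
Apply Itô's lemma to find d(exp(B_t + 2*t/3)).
d(exp(B_t + 2*t/3)) = (7*exp(B_t + 2*t/3)/6) dt + (exp(B_t + 2*t/3)) dB_t

Itô's formula for f(t, x): d f(t, B_t) = (f_t + (1/2) f_xx) dt + f_x dB_t. Compute partials of f(t, x) = exp(2*t/3 + x):
  f_t(t,x)  = 2*exp(2*t/3 + x)/3
  f_x(t,x)  = exp(2*t/3 + x)
  f_xx(t,x) = exp(2*t/3 + x)
Assemble drift = f_t + (1/2) f_xx = 7*exp(2*t/3 + x)/6 and diffusion = f_x = exp(2*t/3 + x). Substituting x = B_t:
  d(exp(B_t + 2*t/3)) = (7*exp(B_t + 2*t/3)/6) dt + (exp(B_t + 2*t/3)) dB_t.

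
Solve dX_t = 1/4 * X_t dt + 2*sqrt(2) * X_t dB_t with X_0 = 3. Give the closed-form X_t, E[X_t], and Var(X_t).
X_t = 3 * exp((-15/4) t + (2*sqrt(2)) B_t); E[X_t] = 3*exp(t/4); Var(X_t) = 9*(exp(8*t) - 1)*exp(t/2)

For GBM dX = mu X dt + sigma X dB with X_0 = x_0, apply Itô to Y = log X: dY = (mu - sigma^2/2) dt + sigma dB, so Y_t = log(x_0) + (mu - sigma^2/2) t + sigma B_t and hence X_t = x_0 * exp((mu - sigma^2/2) t + sigma B_t).
With mu = 1/4, sigma = 2*sqrt(2), x_0 = 3, this gives:
  X_t = 3 * exp((-15/4) * t + (2*sqrt(2)) * B_t).
Since sigma*B_t ~ Normal(0, sigma^2 t), E[exp(sigma*B_t)] = exp(sigma^2 t / 2); so E[X_t] = x_0 * exp((mu - sigma^2/2) t) * exp(sigma^2 t / 2) = x_0 * exp(mu t) = 3*exp(t/4).
Var(X_t) = E[X_t^2] - (E[X_t])^2 = x_0^2 * exp(2 mu t) * (exp(sigma^2 t) - 1) = 9*(exp(8*t) - 1)*exp(t/2).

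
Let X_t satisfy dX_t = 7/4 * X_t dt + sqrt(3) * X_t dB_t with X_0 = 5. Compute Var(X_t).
Var(X_t) = 25*(exp(3*t) - 1)*exp(7*t/2)

For GBM dX = mu X dt + sigma X dB with X_0 = x_0, apply Itô to Y = log X: dY = (mu - sigma^2/2) dt + sigma dB, so Y_t = log(x_0) + (mu - sigma^2/2) t + sigma B_t and hence X_t = x_0 * exp((mu - sigma^2/2) t + sigma B_t).
With mu = 7/4, sigma = sqrt(3), x_0 = 5, this gives:
  X_t = 5 * exp((1/4) * t + (sqrt(3)) * B_t).
Since sigma*B_t ~ Normal(0, sigma^2 t), E[exp(sigma*B_t)] = exp(sigma^2 t / 2); so E[X_t] = x_0 * exp((mu - sigma^2/2) t) * exp(sigma^2 t / 2) = x_0 * exp(mu t) = 5*exp(7*t/4).
Var(X_t) = E[X_t^2] - (E[X_t])^2 = x_0^2 * exp(2 mu t) * (exp(sigma^2 t) - 1) = 25*(exp(3*t) - 1)*exp(7*t/2).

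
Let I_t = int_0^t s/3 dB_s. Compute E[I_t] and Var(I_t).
E[I_t] = 0; Var(I_t) = t^3/27

The Itô integral of a deterministic integrand f(s) has mean 0 because each increment f(s) * (B_{s+ds} - B_s) has mean 0. By the Itô isometry:
  Var( int_0^t f(s) dB_s ) = E[ (int_0^t f(s) dB_s)^2 ] = int_0^t f(s)^2 ds.
Here f(s) = s/3, so f(s)^2 = s^2/9. Integrate:
  int_0^t (s^2/9) ds = t^3/27.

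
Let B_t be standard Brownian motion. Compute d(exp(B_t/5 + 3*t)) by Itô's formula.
d(exp(B_t/5 + 3*t)) = (151*exp(B_t/5 + 3*t)/50) dt + (exp(B_t/5 + 3*t)/5) dB_t

Itô's formula for f(t, x): d f(t, B_t) = (f_t + (1/2) f_xx) dt + f_x dB_t. Compute partials of f(t, x) = exp(3*t + x/5):
  f_t(t,x)  = 3*exp(3*t + x/5)
  f_x(t,x)  = exp(3*t + x/5)/5
  f_xx(t,x) = exp(3*t + x/5)/25
Assemble drift = f_t + (1/2) f_xx = 151*exp(3*t + x/5)/50 and diffusion = f_x = exp(3*t + x/5)/5. Substituting x = B_t:
  d(exp(B_t/5 + 3*t)) = (151*exp(B_t/5 + 3*t)/50) dt + (exp(B_t/5 + 3*t)/5) dB_t.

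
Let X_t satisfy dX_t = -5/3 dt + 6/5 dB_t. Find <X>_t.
<X>_t = 36*t/25

For an Itô process dX_t = a(t) dt + b(t) dB_t, the quadratic variation is <X>_t = int_0^t b(s)^2 ds (the drift term does not contribute). Here b(s) = 6/5, so
  b(s)^2 = 36/25.
Integrating from 0 to t:
  <X>_t = int_0^t (36/25) ds = 36*t/25.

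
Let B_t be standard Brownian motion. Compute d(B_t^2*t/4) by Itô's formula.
d(B_t^2*t/4) = (B_t^2/4 + t/4) dt + (B_t*t/2) dB_t

Itô's formula for f(t, x): d f(t, B_t) = (f_t + (1/2) f_xx) dt + f_x dB_t. Compute partials of f(t, x) = t*x^2/4:
  f_t(t,x)  = x^2/4
  f_x(t,x)  = t*x/2
  f_xx(t,x) = t/2
Assemble drift = f_t + (1/2) f_xx = t/4 + x^2/4 and diffusion = f_x = t*x/2. Substituting x = B_t:
  d(B_t^2*t/4) = (B_t^2/4 + t/4) dt + (B_t*t/2) dB_t.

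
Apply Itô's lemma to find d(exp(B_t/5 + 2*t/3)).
d(exp(B_t/5 + 2*t/3)) = (103*exp(B_t/5 + 2*t/3)/150) dt + (exp(B_t/5 + 2*t/3)/5) dB_t

Itô's formula for f(t, x): d f(t, B_t) = (f_t + (1/2) f_xx) dt + f_x dB_t. Compute partials of f(t, x) = exp(2*t/3 + x/5):
  f_t(t,x)  = 2*exp(2*t/3 + x/5)/3
  f_x(t,x)  = exp(2*t/3 + x/5)/5
  f_xx(t,x) = exp(2*t/3 + x/5)/25
Assemble drift = f_t + (1/2) f_xx = 103*exp(2*t/3 + x/5)/150 and diffusion = f_x = exp(2*t/3 + x/5)/5. Substituting x = B_t:
  d(exp(B_t/5 + 2*t/3)) = (103*exp(B_t/5 + 2*t/3)/150) dt + (exp(B_t/5 + 2*t/3)/5) dB_t.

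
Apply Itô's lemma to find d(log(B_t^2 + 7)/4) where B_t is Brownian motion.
d(log(B_t^2 + 7)/4) = ((7 - B_t^2)/(4*(B_t^2 + 7)^2)) dt + (B_t/(2*(B_t^2 + 7))) dB_t

Itô's formula for f(B_t) gives d f(B_t) = f'(B_t) dB_t + (1/2) f''(B_t) dt. Compute derivatives of f(x) = log(x^2 + 7)/4:
  f'(x)  = x/(2*(x^2 + 7))
  f''(x) = (7 - x^2)/(2*(x^2 + 7)^2)
Substitute x = B_t and multiply the f'' term by 1/2:
  drift     = (1/2) * ((7 - x^2)/(2*(x^2 + 7)^2)) evaluated at B_t = (7 - B_t^2)/(4*(B_t^2 + 7)^2)
  diffusion = (x/(2*(x^2 + 7))) evaluated at B_t = B_t/(2*(B_t^2 + 7))
Therefore d(log(B_t^2 + 7)/4) = ((7 - B_t^2)/(4*(B_t^2 + 7)^2)) dt + (B_t/(2*(B_t^2 + 7))) dB_t.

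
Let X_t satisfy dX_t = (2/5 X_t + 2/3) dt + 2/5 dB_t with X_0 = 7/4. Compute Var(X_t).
Var(X_t) = exp(4*t/5)/5 - 1/5

The variance V(t) = Var(X_t) satisfies V'(t) = 2 a V(t) + c^2 with V(0) = 0 (drift coefficient is linear in X, diffusion is constant). With a = 2/5, c = 2/5, the solution is
  V(t) = (c^2 / (2 a)) * (exp(2 a t) - 1)
       = ((2/5)^2 / (2*(2/5))) * (exp((4/5) t) - 1)
       = exp(4*t/5)/5 - 1/5.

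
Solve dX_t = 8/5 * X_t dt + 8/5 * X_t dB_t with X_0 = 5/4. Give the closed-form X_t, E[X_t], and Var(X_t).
X_t = 5/4 * exp((8/25) t + (8/5) B_t); E[X_t] = 5*exp(8*t/5)/4; Var(X_t) = 25*(exp(64*t/25) - 1)*exp(16*t/5)/16

For GBM dX = mu X dt + sigma X dB with X_0 = x_0, apply Itô to Y = log X: dY = (mu - sigma^2/2) dt + sigma dB, so Y_t = log(x_0) + (mu - sigma^2/2) t + sigma B_t and hence X_t = x_0 * exp((mu - sigma^2/2) t + sigma B_t).
With mu = 8/5, sigma = 8/5, x_0 = 5/4, this gives:
  X_t = 5/4 * exp((8/25) * t + (8/5) * B_t).
Since sigma*B_t ~ Normal(0, sigma^2 t), E[exp(sigma*B_t)] = exp(sigma^2 t / 2); so E[X_t] = x_0 * exp((mu - sigma^2/2) t) * exp(sigma^2 t / 2) = x_0 * exp(mu t) = 5*exp(8*t/5)/4.
Var(X_t) = E[X_t^2] - (E[X_t])^2 = x_0^2 * exp(2 mu t) * (exp(sigma^2 t) - 1) = 25*(exp(64*t/25) - 1)*exp(16*t/5)/16.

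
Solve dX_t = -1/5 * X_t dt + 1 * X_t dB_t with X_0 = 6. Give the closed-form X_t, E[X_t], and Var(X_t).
X_t = 6 * exp((-7/10) t + (1) B_t); E[X_t] = 6*exp(-t/5); Var(X_t) = (36*exp(t) - 36)*exp(-2*t/5)

For GBM dX = mu X dt + sigma X dB with X_0 = x_0, apply Itô to Y = log X: dY = (mu - sigma^2/2) dt + sigma dB, so Y_t = log(x_0) + (mu - sigma^2/2) t + sigma B_t and hence X_t = x_0 * exp((mu - sigma^2/2) t + sigma B_t).
With mu = -1/5, sigma = 1, x_0 = 6, this gives:
  X_t = 6 * exp((-7/10) * t + (1) * B_t).
Since sigma*B_t ~ Normal(0, sigma^2 t), E[exp(sigma*B_t)] = exp(sigma^2 t / 2); so E[X_t] = x_0 * exp((mu - sigma^2/2) t) * exp(sigma^2 t / 2) = x_0 * exp(mu t) = 6*exp(-t/5).
Var(X_t) = E[X_t^2] - (E[X_t])^2 = x_0^2 * exp(2 mu t) * (exp(sigma^2 t) - 1) = (36*exp(t) - 36)*exp(-2*t/5).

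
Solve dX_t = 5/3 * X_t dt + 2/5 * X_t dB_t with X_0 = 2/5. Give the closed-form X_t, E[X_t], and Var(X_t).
X_t = 2/5 * exp((119/75) t + (2/5) B_t); E[X_t] = 2*exp(5*t/3)/5; Var(X_t) = 4*(exp(4*t/25) - 1)*exp(10*t/3)/25

For GBM dX = mu X dt + sigma X dB with X_0 = x_0, apply Itô to Y = log X: dY = (mu - sigma^2/2) dt + sigma dB, so Y_t = log(x_0) + (mu - sigma^2/2) t + sigma B_t and hence X_t = x_0 * exp((mu - sigma^2/2) t + sigma B_t).
With mu = 5/3, sigma = 2/5, x_0 = 2/5, this gives:
  X_t = 2/5 * exp((119/75) * t + (2/5) * B_t).
Since sigma*B_t ~ Normal(0, sigma^2 t), E[exp(sigma*B_t)] = exp(sigma^2 t / 2); so E[X_t] = x_0 * exp((mu - sigma^2/2) t) * exp(sigma^2 t / 2) = x_0 * exp(mu t) = 2*exp(5*t/3)/5.
Var(X_t) = E[X_t^2] - (E[X_t])^2 = x_0^2 * exp(2 mu t) * (exp(sigma^2 t) - 1) = 4*(exp(4*t/25) - 1)*exp(10*t/3)/25.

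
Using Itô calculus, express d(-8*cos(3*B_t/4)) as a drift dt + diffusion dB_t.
d(-8*cos(3*B_t/4)) = (9*cos(3*B_t/4)/4) dt + (6*sin(3*B_t/4)) dB_t

Itô's formula for f(B_t) gives d f(B_t) = f'(B_t) dB_t + (1/2) f''(B_t) dt. Compute derivatives of f(x) = -8*cos(3*x/4):
  f'(x)  = 6*sin(3*x/4)
  f''(x) = 9*cos(3*x/4)/2
Substitute x = B_t and multiply the f'' term by 1/2:
  drift     = (1/2) * (9*cos(3*x/4)/2) evaluated at B_t = 9*cos(3*B_t/4)/4
  diffusion = (6*sin(3*x/4)) evaluated at B_t = 6*sin(3*B_t/4)
Therefore d(-8*cos(3*B_t/4)) = (9*cos(3*B_t/4)/4) dt + (6*sin(3*B_t/4)) dB_t.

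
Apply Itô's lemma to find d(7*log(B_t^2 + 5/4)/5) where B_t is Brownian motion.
d(7*log(B_t^2 + 5/4)/5) = (28*(5 - 4*B_t^2)/(5*(4*B_t^2 + 5)^2)) dt + (56*B_t/(5*(4*B_t^2 + 5))) dB_t

Itô's formula for f(B_t) gives d f(B_t) = f'(B_t) dB_t + (1/2) f''(B_t) dt. Compute derivatives of f(x) = 7*log(x^2 + 5/4)/5:
  f'(x)  = 56*x/(5*(4*x^2 + 5))
  f''(x) = 56*(5 - 4*x^2)/(5*(4*x^2 + 5)^2)
Substitute x = B_t and multiply the f'' term by 1/2:
  drift     = (1/2) * (56*(5 - 4*x^2)/(5*(4*x^2 + 5)^2)) evaluated at B_t = 28*(5 - 4*B_t^2)/(5*(4*B_t^2 + 5)^2)
  diffusion = (56*x/(5*(4*x^2 + 5))) evaluated at B_t = 56*B_t/(5*(4*B_t^2 + 5))
Therefore d(7*log(B_t^2 + 5/4)/5) = (28*(5 - 4*B_t^2)/(5*(4*B_t^2 + 5)^2)) dt + (56*B_t/(5*(4*B_t^2 + 5))) dB_t.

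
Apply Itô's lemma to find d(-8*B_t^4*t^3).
d(-8*B_t^4*t^3) = (24*B_t^2*t^2*(-B_t^2 - 2*t)) dt + (-32*B_t^3*t^3) dB_t

Itô's formula for f(t, x): d f(t, B_t) = (f_t + (1/2) f_xx) dt + f_x dB_t. Compute partials of f(t, x) = -8*t^3*x^4:
  f_t(t,x)  = -24*t^2*x^4
  f_x(t,x)  = -32*t^3*x^3
  f_xx(t,x) = -96*t^3*x^2
Assemble drift = f_t + (1/2) f_xx = 24*t^2*x^2*(-2*t - x^2) and diffusion = f_x = -32*t^3*x^3. Substituting x = B_t:
  d(-8*B_t^4*t^3) = (24*B_t^2*t^2*(-B_t^2 - 2*t)) dt + (-32*B_t^3*t^3) dB_t.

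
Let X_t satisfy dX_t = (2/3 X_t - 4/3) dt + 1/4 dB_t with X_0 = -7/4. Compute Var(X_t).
Var(X_t) = 3*exp(4*t/3)/64 - 3/64

The variance V(t) = Var(X_t) satisfies V'(t) = 2 a V(t) + c^2 with V(0) = 0 (drift coefficient is linear in X, diffusion is constant). With a = 2/3, c = 1/4, the solution is
  V(t) = (c^2 / (2 a)) * (exp(2 a t) - 1)
       = ((1/4)^2 / (2*(2/3))) * (exp((4/3) t) - 1)
       = 3*exp(4*t/3)/64 - 3/64.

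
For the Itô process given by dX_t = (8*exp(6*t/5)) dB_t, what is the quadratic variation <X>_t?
<X>_t = 80*exp(12*t/5)/3 - 80/3

For an Itô process dX_t = a(t) dt + b(t) dB_t, the quadratic variation is <X>_t = int_0^t b(s)^2 ds (the drift term does not contribute). Here b(s) = 8*exp(6*s/5), so
  b(s)^2 = 64*exp(12*s/5).
Integrating from 0 to t:
  <X>_t = int_0^t (64*exp(12*s/5)) ds = 80*exp(12*t/5)/3 - 80/3.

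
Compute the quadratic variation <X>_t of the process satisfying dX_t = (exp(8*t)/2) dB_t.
<X>_t = exp(16*t)/64 - 1/64

For an Itô process dX_t = a(t) dt + b(t) dB_t, the quadratic variation is <X>_t = int_0^t b(s)^2 ds (the drift term does not contribute). Here b(s) = exp(8*s)/2, so
  b(s)^2 = exp(16*s)/4.
Integrating from 0 to t:
  <X>_t = int_0^t (exp(16*s)/4) ds = exp(16*t)/64 - 1/64.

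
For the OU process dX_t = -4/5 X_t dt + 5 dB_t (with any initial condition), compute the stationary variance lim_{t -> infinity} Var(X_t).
lim Var(X_t) = 125/8

The OU SDE dX = -theta X dt + sigma dB admits the integrating factor exp(theta t): d(exp(theta t) X_t) = sigma exp(theta t) dB_t. Integrating from 0 to t gives X_t = x_0 * exp(-theta t) + sigma * int_0^t exp(-theta (t-s)) dB_s for any initial x_0. The Itô integral has variance (by the Itô isometry) sigma^2 * int_0^t exp(-2 theta (t - s)) ds = sigma^2 * (1 - exp(-2 theta t)) / (2 theta), independent of x_0.
With theta = 4/5, sigma = 5:
  Var(X_t) = (5)^2 * (1 - exp(-2*4/5 t)) / (2 * 4/5) = 125/8 - 125*exp(-8*t/5)/8.
As t -> infinity, exp(-2*4/5 t) -> 0, so the stationary variance is sigma^2 / (2 theta) = 125/8.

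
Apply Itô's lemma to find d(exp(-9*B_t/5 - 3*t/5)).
d(exp(-9*B_t/5 - 3*t/5)) = (51*exp(-9*B_t/5 - 3*t/5)/50) dt + (-9*exp(-9*B_t/5 - 3*t/5)/5) dB_t

Itô's formula for f(t, x): d f(t, B_t) = (f_t + (1/2) f_xx) dt + f_x dB_t. Compute partials of f(t, x) = exp(-3*t/5 - 9*x/5):
  f_t(t,x)  = -3*exp(-3*t/5 - 9*x/5)/5
  f_x(t,x)  = -9*exp(-3*t/5 - 9*x/5)/5
  f_xx(t,x) = 81*exp(-3*t/5 - 9*x/5)/25
Assemble drift = f_t + (1/2) f_xx = 51*exp(-3*t/5 - 9*x/5)/50 and diffusion = f_x = -9*exp(-3*t/5 - 9*x/5)/5. Substituting x = B_t:
  d(exp(-9*B_t/5 - 3*t/5)) = (51*exp(-9*B_t/5 - 3*t/5)/50) dt + (-9*exp(-9*B_t/5 - 3*t/5)/5) dB_t.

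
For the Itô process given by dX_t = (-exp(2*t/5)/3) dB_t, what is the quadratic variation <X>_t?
<X>_t = 5*exp(4*t/5)/36 - 5/36

For an Itô process dX_t = a(t) dt + b(t) dB_t, the quadratic variation is <X>_t = int_0^t b(s)^2 ds (the drift term does not contribute). Here b(s) = -exp(2*s/5)/3, so
  b(s)^2 = exp(4*s/5)/9.
Integrating from 0 to t:
  <X>_t = int_0^t (exp(4*s/5)/9) ds = 5*exp(4*t/5)/36 - 5/36.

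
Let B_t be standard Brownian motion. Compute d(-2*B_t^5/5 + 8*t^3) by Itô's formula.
d(-2*B_t^5/5 + 8*t^3) = (-4*B_t^3 + 24*t^2) dt + (-2*B_t^4) dB_t

Itô's formula for f(t, x): d f(t, B_t) = (f_t + (1/2) f_xx) dt + f_x dB_t. Compute partials of f(t, x) = 8*t^3 - 2*x^5/5:
  f_t(t,x)  = 24*t^2
  f_x(t,x)  = -2*x^4
  f_xx(t,x) = -8*x^3
Assemble drift = f_t + (1/2) f_xx = 24*t^2 - 4*x^3 and diffusion = f_x = -2*x^4. Substituting x = B_t:
  d(-2*B_t^5/5 + 8*t^3) = (-4*B_t^3 + 24*t^2) dt + (-2*B_t^4) dB_t.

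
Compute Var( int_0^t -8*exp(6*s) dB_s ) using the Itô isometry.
Var = 16*exp(12*t)/3 - 16/3

The Itô integral of a deterministic integrand f(s) has mean 0 because each increment f(s) * (B_{s+ds} - B_s) has mean 0. By the Itô isometry:
  Var( int_0^t f(s) dB_s ) = E[ (int_0^t f(s) dB_s)^2 ] = int_0^t f(s)^2 ds.
Here f(s) = -8*exp(6*s), so f(s)^2 = 64*exp(12*s). Integrate:
  int_0^t (64*exp(12*s)) ds = 16*exp(12*t)/3 - 16/3.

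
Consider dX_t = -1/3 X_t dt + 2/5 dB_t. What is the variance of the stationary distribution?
lim Var(X_t) = 6/25

The OU SDE dX = -theta X dt + sigma dB admits the integrating factor exp(theta t): d(exp(theta t) X_t) = sigma exp(theta t) dB_t. Integrating from 0 to t gives X_t = x_0 * exp(-theta t) + sigma * int_0^t exp(-theta (t-s)) dB_s for any initial x_0. The Itô integral has variance (by the Itô isometry) sigma^2 * int_0^t exp(-2 theta (t - s)) ds = sigma^2 * (1 - exp(-2 theta t)) / (2 theta), independent of x_0.
With theta = 1/3, sigma = 2/5:
  Var(X_t) = (2/5)^2 * (1 - exp(-2*1/3 t)) / (2 * 1/3) = 6/25 - 6*exp(-2*t/3)/25.
As t -> infinity, exp(-2*1/3 t) -> 0, so the stationary variance is sigma^2 / (2 theta) = 6/25.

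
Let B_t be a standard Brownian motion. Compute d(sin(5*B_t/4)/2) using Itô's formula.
d(sin(5*B_t/4)/2) = (-25*sin(5*B_t/4)/64) dt + (5*cos(5*B_t/4)/8) dB_t

Itô's formula for f(B_t) gives d f(B_t) = f'(B_t) dB_t + (1/2) f''(B_t) dt. Compute derivatives of f(x) = sin(5*x/4)/2:
  f'(x)  = 5*cos(5*x/4)/8
  f''(x) = -25*sin(5*x/4)/32
Substitute x = B_t and multiply the f'' term by 1/2:
  drift     = (1/2) * (-25*sin(5*x/4)/32) evaluated at B_t = -25*sin(5*B_t/4)/64
  diffusion = (5*cos(5*x/4)/8) evaluated at B_t = 5*cos(5*B_t/4)/8
Therefore d(sin(5*B_t/4)/2) = (-25*sin(5*B_t/4)/64) dt + (5*cos(5*B_t/4)/8) dB_t.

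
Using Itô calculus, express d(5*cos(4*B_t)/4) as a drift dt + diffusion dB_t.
d(5*cos(4*B_t)/4) = (-10*cos(4*B_t)) dt + (-5*sin(4*B_t)) dB_t

Itô's formula for f(B_t) gives d f(B_t) = f'(B_t) dB_t + (1/2) f''(B_t) dt. Compute derivatives of f(x) = 5*cos(4*x)/4:
  f'(x)  = -5*sin(4*x)
  f''(x) = -20*cos(4*x)
Substitute x = B_t and multiply the f'' term by 1/2:
  drift     = (1/2) * (-20*cos(4*x)) evaluated at B_t = -10*cos(4*B_t)
  diffusion = (-5*sin(4*x)) evaluated at B_t = -5*sin(4*B_t)
Therefore d(5*cos(4*B_t)/4) = (-10*cos(4*B_t)) dt + (-5*sin(4*B_t)) dB_t.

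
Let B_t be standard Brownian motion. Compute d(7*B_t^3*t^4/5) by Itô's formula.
d(7*B_t^3*t^4/5) = (7*B_t*t^3*(4*B_t^2 + 3*t)/5) dt + (21*B_t^2*t^4/5) dB_t

Itô's formula for f(t, x): d f(t, B_t) = (f_t + (1/2) f_xx) dt + f_x dB_t. Compute partials of f(t, x) = 7*t^4*x^3/5:
  f_t(t,x)  = 28*t^3*x^3/5
  f_x(t,x)  = 21*t^4*x^2/5
  f_xx(t,x) = 42*t^4*x/5
Assemble drift = f_t + (1/2) f_xx = 7*t^3*x*(3*t + 4*x^2)/5 and diffusion = f_x = 21*t^4*x^2/5. Substituting x = B_t:
  d(7*B_t^3*t^4/5) = (7*B_t*t^3*(4*B_t^2 + 3*t)/5) dt + (21*B_t^2*t^4/5) dB_t.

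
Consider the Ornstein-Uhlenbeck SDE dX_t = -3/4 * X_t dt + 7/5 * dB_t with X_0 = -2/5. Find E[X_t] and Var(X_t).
E[X_t] = -2*exp(-3*t/4)/5; Var(X_t) = 98/75 - 98*exp(-3*t/2)/75

The OU SDE dX = -theta X dt + sigma dB admits the integrating factor exp(theta t): d(exp(theta t) X_t) = sigma exp(theta t) dB_t. Integrating from 0 to t:
  X_t = x_0 * exp(-theta t) + sigma * int_0^t exp(-theta (t-s)) dB_s.
The Itô integral has mean 0 and (by the Itô isometry) variance sigma^2 * int_0^t exp(-2 theta (t - s)) ds = sigma^2 * (1 - exp(-2 theta t)) / (2 theta).
With theta = 3/4, sigma = 7/5, x_0 = -2/5:
  E[X_t] = -2/5 * exp(-3/4 t) = -2*exp(-3*t/4)/5
  Var(X_t) = (7/5)^2 * (1 - exp(-2*3/4 t)) / (2 * 3/4) = 98/75 - 98*exp(-3*t/2)/75.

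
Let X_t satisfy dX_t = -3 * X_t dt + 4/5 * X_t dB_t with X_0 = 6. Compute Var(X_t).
Var(X_t) = (36*exp(16*t/25) - 36)*exp(-6*t)

For GBM dX = mu X dt + sigma X dB with X_0 = x_0, apply Itô to Y = log X: dY = (mu - sigma^2/2) dt + sigma dB, so Y_t = log(x_0) + (mu - sigma^2/2) t + sigma B_t and hence X_t = x_0 * exp((mu - sigma^2/2) t + sigma B_t).
With mu = -3, sigma = 4/5, x_0 = 6, this gives:
  X_t = 6 * exp((-83/25) * t + (4/5) * B_t).
Since sigma*B_t ~ Normal(0, sigma^2 t), E[exp(sigma*B_t)] = exp(sigma^2 t / 2); so E[X_t] = x_0 * exp((mu - sigma^2/2) t) * exp(sigma^2 t / 2) = x_0 * exp(mu t) = 6*exp(-3*t).
Var(X_t) = E[X_t^2] - (E[X_t])^2 = x_0^2 * exp(2 mu t) * (exp(sigma^2 t) - 1) = (36*exp(16*t/25) - 36)*exp(-6*t).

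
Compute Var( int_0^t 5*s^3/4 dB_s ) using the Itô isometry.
Var = 25*t^7/112

The Itô integral of a deterministic integrand f(s) has mean 0 because each increment f(s) * (B_{s+ds} - B_s) has mean 0. By the Itô isometry:
  Var( int_0^t f(s) dB_s ) = E[ (int_0^t f(s) dB_s)^2 ] = int_0^t f(s)^2 ds.
Here f(s) = 5*s^3/4, so f(s)^2 = 25*s^6/16. Integrate:
  int_0^t (25*s^6/16) ds = 25*t^7/112.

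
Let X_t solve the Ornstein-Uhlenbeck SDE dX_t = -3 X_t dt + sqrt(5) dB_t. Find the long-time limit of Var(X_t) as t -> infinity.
lim Var(X_t) = 5/6

The OU SDE dX = -theta X dt + sigma dB admits the integrating factor exp(theta t): d(exp(theta t) X_t) = sigma exp(theta t) dB_t. Integrating from 0 to t gives X_t = x_0 * exp(-theta t) + sigma * int_0^t exp(-theta (t-s)) dB_s for any initial x_0. The Itô integral has variance (by the Itô isometry) sigma^2 * int_0^t exp(-2 theta (t - s)) ds = sigma^2 * (1 - exp(-2 theta t)) / (2 theta), independent of x_0.
With theta = 3, sigma = sqrt(5):
  Var(X_t) = (sqrt(5))^2 * (1 - exp(-2*3 t)) / (2 * 3) = 5/6 - 5*exp(-6*t)/6.
As t -> infinity, exp(-2*3 t) -> 0, so the stationary variance is sigma^2 / (2 theta) = 5/6.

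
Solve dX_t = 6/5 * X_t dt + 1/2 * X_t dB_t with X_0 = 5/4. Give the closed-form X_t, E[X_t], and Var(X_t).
X_t = 5/4 * exp((43/40) t + (1/2) B_t); E[X_t] = 5*exp(6*t/5)/4; Var(X_t) = 25*(exp(t/4) - 1)*exp(12*t/5)/16

For GBM dX = mu X dt + sigma X dB with X_0 = x_0, apply Itô to Y = log X: dY = (mu - sigma^2/2) dt + sigma dB, so Y_t = log(x_0) + (mu - sigma^2/2) t + sigma B_t and hence X_t = x_0 * exp((mu - sigma^2/2) t + sigma B_t).
With mu = 6/5, sigma = 1/2, x_0 = 5/4, this gives:
  X_t = 5/4 * exp((43/40) * t + (1/2) * B_t).
Since sigma*B_t ~ Normal(0, sigma^2 t), E[exp(sigma*B_t)] = exp(sigma^2 t / 2); so E[X_t] = x_0 * exp((mu - sigma^2/2) t) * exp(sigma^2 t / 2) = x_0 * exp(mu t) = 5*exp(6*t/5)/4.
Var(X_t) = E[X_t^2] - (E[X_t])^2 = x_0^2 * exp(2 mu t) * (exp(sigma^2 t) - 1) = 25*(exp(t/4) - 1)*exp(12*t/5)/16.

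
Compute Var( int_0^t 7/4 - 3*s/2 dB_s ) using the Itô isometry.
Var = t*(12*t^2 - 42*t + 49)/16

The Itô integral of a deterministic integrand f(s) has mean 0 because each increment f(s) * (B_{s+ds} - B_s) has mean 0. By the Itô isometry:
  Var( int_0^t f(s) dB_s ) = E[ (int_0^t f(s) dB_s)^2 ] = int_0^t f(s)^2 ds.
Here f(s) = 7/4 - 3*s/2, so f(s)^2 = (6*s - 7)^2/16. Integrate:
  int_0^t ((6*s - 7)^2/16) ds = t*(12*t^2 - 42*t + 49)/16.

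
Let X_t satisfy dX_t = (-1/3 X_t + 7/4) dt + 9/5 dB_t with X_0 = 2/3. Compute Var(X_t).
Var(X_t) = 243/50 - 243*exp(-2*t/3)/50

The variance V(t) = Var(X_t) satisfies V'(t) = 2 a V(t) + c^2 with V(0) = 0 (drift coefficient is linear in X, diffusion is constant). With a = -1/3, c = 9/5, the solution is
  V(t) = (c^2 / (2 a)) * (exp(2 a t) - 1)
       = ((9/5)^2 / (2*(-1/3))) * (exp((-2/3) t) - 1)
       = 243/50 - 243*exp(-2*t/3)/50.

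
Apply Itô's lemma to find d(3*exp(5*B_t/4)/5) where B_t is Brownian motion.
d(3*exp(5*B_t/4)/5) = (15*exp(5*B_t/4)/32) dt + (3*exp(5*B_t/4)/4) dB_t

Itô's formula for f(B_t) gives d f(B_t) = f'(B_t) dB_t + (1/2) f''(B_t) dt. Compute derivatives of f(x) = 3*exp(5*x/4)/5:
  f'(x)  = 3*exp(5*x/4)/4
  f''(x) = 15*exp(5*x/4)/16
Substitute x = B_t and multiply the f'' term by 1/2:
  drift     = (1/2) * (15*exp(5*x/4)/16) evaluated at B_t = 15*exp(5*B_t/4)/32
  diffusion = (3*exp(5*x/4)/4) evaluated at B_t = 3*exp(5*B_t/4)/4
Therefore d(3*exp(5*B_t/4)/5) = (15*exp(5*B_t/4)/32) dt + (3*exp(5*B_t/4)/4) dB_t.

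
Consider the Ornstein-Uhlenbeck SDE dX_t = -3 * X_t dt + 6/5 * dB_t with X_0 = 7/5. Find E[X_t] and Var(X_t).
E[X_t] = 7*exp(-3*t)/5; Var(X_t) = 6/25 - 6*exp(-6*t)/25

The OU SDE dX = -theta X dt + sigma dB admits the integrating factor exp(theta t): d(exp(theta t) X_t) = sigma exp(theta t) dB_t. Integrating from 0 to t:
  X_t = x_0 * exp(-theta t) + sigma * int_0^t exp(-theta (t-s)) dB_s.
The Itô integral has mean 0 and (by the Itô isometry) variance sigma^2 * int_0^t exp(-2 theta (t - s)) ds = sigma^2 * (1 - exp(-2 theta t)) / (2 theta).
With theta = 3, sigma = 6/5, x_0 = 7/5:
  E[X_t] = 7/5 * exp(-3 t) = 7*exp(-3*t)/5
  Var(X_t) = (6/5)^2 * (1 - exp(-2*3 t)) / (2 * 3) = 6/25 - 6*exp(-6*t)/25.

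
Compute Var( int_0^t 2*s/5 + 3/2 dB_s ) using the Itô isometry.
Var = t*(16*t^2 + 180*t + 675)/300

The Itô integral of a deterministic integrand f(s) has mean 0 because each increment f(s) * (B_{s+ds} - B_s) has mean 0. By the Itô isometry:
  Var( int_0^t f(s) dB_s ) = E[ (int_0^t f(s) dB_s)^2 ] = int_0^t f(s)^2 ds.
Here f(s) = 2*s/5 + 3/2, so f(s)^2 = (4*s + 15)^2/100. Integrate:
  int_0^t ((4*s + 15)^2/100) ds = t*(16*t^2 + 180*t + 675)/300.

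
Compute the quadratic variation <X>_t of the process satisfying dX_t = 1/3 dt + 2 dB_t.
<X>_t = 4*t

For an Itô process dX_t = a(t) dt + b(t) dB_t, the quadratic variation is <X>_t = int_0^t b(s)^2 ds (the drift term does not contribute). Here b(s) = 2, so
  b(s)^2 = 4.
Integrating from 0 to t:
  <X>_t = int_0^t (4) ds = 4*t.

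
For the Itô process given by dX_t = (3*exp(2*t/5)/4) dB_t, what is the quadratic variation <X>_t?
<X>_t = 45*exp(4*t/5)/64 - 45/64

For an Itô process dX_t = a(t) dt + b(t) dB_t, the quadratic variation is <X>_t = int_0^t b(s)^2 ds (the drift term does not contribute). Here b(s) = 3*exp(2*s/5)/4, so
  b(s)^2 = 9*exp(4*s/5)/16.
Integrating from 0 to t:
  <X>_t = int_0^t (9*exp(4*s/5)/16) ds = 45*exp(4*t/5)/64 - 45/64.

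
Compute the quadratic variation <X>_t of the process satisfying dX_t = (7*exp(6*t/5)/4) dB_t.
<X>_t = 245*exp(12*t/5)/192 - 245/192

For an Itô process dX_t = a(t) dt + b(t) dB_t, the quadratic variation is <X>_t = int_0^t b(s)^2 ds (the drift term does not contribute). Here b(s) = 7*exp(6*s/5)/4, so
  b(s)^2 = 49*exp(12*s/5)/16.
Integrating from 0 to t:
  <X>_t = int_0^t (49*exp(12*s/5)/16) ds = 245*exp(12*t/5)/192 - 245/192.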